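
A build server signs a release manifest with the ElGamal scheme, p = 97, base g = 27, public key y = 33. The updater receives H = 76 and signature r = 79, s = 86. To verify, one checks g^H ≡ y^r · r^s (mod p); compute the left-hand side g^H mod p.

22

27^2 = 729 ≡ 50
27^4 ≡ 50^2 = 2500 ≡ 75
27^8 ≡ 75^2 = 5625 ≡ 96
27^16 ≡ 96^2 = 9216 ≡ 1
27^32 ≡ 1^2 = 1
27^64 ≡ 1^2 = 1
76 = 64 + 8 + 4, so 27^76 ≡ 1·96·75 ≡ 22 (mod 97)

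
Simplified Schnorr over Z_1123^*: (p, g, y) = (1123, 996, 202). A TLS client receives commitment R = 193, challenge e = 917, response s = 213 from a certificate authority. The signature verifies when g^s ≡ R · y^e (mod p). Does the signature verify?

does not verify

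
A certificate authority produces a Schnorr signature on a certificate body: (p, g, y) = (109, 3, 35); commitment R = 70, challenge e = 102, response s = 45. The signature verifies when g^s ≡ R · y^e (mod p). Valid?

g^s mod p:
3^2 = 9
3^4 ≡ 9^2 = 81
3^8 ≡ 81^2 = 6561 ≡ 21
3^16 ≡ 21^2 = 441 ≡ 5
3^32 ≡ 5^2 = 25
45 = 32 + 8 + 4 + 1, so 3^45 ≡ 25·21·81·3 ≡ 45 (mod 109)
R · y^e mod p:
35^2 = 1225 ≡ 26
35^4 ≡ 26^2 = 676 ≡ 22
35^8 ≡ 22^2 = 484 ≡ 48
35^16 ≡ 48^2 = 2304 ≡ 15
35^32 ≡ 15^2 = 225 ≡ 7
35^64 ≡ 7^2 = 49
102 = 64 + 32 + 4 + 2, so 35^102 ≡ 49·7·22·26 ≡ 105 (mod 109)
70·105 = 7350 ≡ 47 (mod 109)
45 ≠ 47; the check fails.

no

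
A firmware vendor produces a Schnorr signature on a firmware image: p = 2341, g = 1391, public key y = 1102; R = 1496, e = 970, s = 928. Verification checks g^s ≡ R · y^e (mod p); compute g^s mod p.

1391^2 = 1934881 ≡ 1215
1391^4 ≡ 1215^2 = 1476225 ≡ 1395
1391^8 ≡ 1395^2 = 1946025 ≡ 654
1391^16 ≡ 654^2 = 427716 ≡ 1654
1391^32 ≡ 1654^2 = 2735716 ≡ 1428
1391^64 ≡ 1428^2 = 2039184 ≡ 173
1391^128 ≡ 173^2 = 29929 ≡ 1837
1391^256 ≡ 1837^2 = 3374569 ≡ 1188
1391^512 ≡ 1188^2 = 1411344 ≡ 2062
928 = 512 + 256 + 128 + 32, so 1391^928 ≡ 2062·1188·1837·1428 ≡ 675 (mod 2341)

675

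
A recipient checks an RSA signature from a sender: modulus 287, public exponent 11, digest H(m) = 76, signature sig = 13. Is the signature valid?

valid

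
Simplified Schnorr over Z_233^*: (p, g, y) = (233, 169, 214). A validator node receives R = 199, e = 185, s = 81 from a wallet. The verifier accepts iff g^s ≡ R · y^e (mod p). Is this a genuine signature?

g^s mod p:
169^2 = 28561 ≡ 135
169^4 ≡ 135^2 = 18225 ≡ 51
169^8 ≡ 51^2 = 2601 ≡ 38
169^16 ≡ 38^2 = 1444 ≡ 46
169^32 ≡ 46^2 = 2116 ≡ 19
169^64 ≡ 19^2 = 361 ≡ 128
81 = 64 + 16 + 1, so 169^81 ≡ 128·46·169 ≡ 162 (mod 233)
R · y^e mod p:
214^2 = 45796 ≡ 128
214^4 ≡ 128^2 = 16384 ≡ 74
214^8 ≡ 74^2 = 5476 ≡ 117
214^16 ≡ 117^2 = 13689 ≡ 175
214^32 ≡ 175^2 = 30625 ≡ 102
214^64 ≡ 102^2 = 10404 ≡ 152
214^128 ≡ 152^2 = 23104 ≡ 37
185 = 128 + 32 + 16 + 8 + 1, so 214^185 ≡ 37·102·175·117·214 ≡ 182 (mod 233)
199·182 = 36218 ≡ 103 (mod 233)
162 ≠ 103; the check fails.

forged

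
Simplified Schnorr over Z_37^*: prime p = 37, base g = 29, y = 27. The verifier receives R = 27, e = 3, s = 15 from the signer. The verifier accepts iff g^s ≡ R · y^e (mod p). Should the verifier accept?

g^s mod p:
29^2 = 841 ≡ 27
29^4 ≡ 27^2 = 729 ≡ 26
29^8 ≡ 26^2 = 676 ≡ 10
15 = 8 + 4 + 2 + 1, so 29^15 ≡ 10·26·27·29 ≡ 6 (mod 37)
R · y^e mod p:
27^2 = 729 ≡ 26
3 = 2 + 1, so 27^3 ≡ 26·27 ≡ 36 (mod 37)
27·36 = 972 ≡ 10 (mod 37)
6 ≠ 10; the check fails.

reject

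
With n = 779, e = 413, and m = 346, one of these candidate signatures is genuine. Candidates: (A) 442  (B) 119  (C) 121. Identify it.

Candidate A: Squares mod 779: 442^1≡442, 442^2≡614, 442^4≡739, 442^8≡42, 442^16≡206, 442^32≡370, 442^64≡575, 442^128≡329, 442^256≡739; 413 = 256 + 128 + 16 + 8 + 4 + 1, so 442^413 ≡ 739·329·206·42·739·442 ≡ 688 (mod 779)
Candidate B: Squares mod 779: 119^1≡119, 119^2≡139, 119^4≡625, 119^8≡346, 119^16≡529, 119^32≡180, 119^64≡461, 119^128≡633, 119^256≡283; 413 = 256 + 128 + 16 + 8 + 4 + 1, so 119^413 ≡ 283·633·529·346·625·119 ≡ 346 (mod 779)
  → matches m = 346
Candidate C: Squares mod 779: 121^1≡121, 121^2≡619, 121^4≡672, 121^8≡543, 121^16≡387, 121^32≡201, 121^64≡672, 121^128≡543, 121^256≡387; 413 = 256 + 128 + 16 + 8 + 4 + 1, so 121^413 ≡ 387·543·387·543·672·121 ≡ 49 (mod 779)

B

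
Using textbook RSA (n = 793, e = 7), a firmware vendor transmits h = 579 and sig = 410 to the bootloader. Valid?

sig^2 ≡ 410^2 = 168100 ≡ 777
sig^4 ≡ 777^2 = 603729 ≡ 256
7 = 4 + 2 + 1, so sig^7 ≡ 256·777·410 ≡ 214 (mod 793)
214 ≠ 579, so verification fails.

no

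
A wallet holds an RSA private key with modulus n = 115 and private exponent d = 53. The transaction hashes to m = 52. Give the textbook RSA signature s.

m^53 mod 115 = 62

62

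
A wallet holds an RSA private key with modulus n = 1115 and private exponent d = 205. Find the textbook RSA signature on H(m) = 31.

(H(m))^205 mod 1115 = 356

356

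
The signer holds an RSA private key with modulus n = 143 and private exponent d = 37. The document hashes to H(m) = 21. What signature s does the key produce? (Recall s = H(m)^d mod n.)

(H(m))^2 ≡ 21^2 = 441 ≡ 12
(H(m))^4 ≡ 12^2 = 144 ≡ 1
(H(m))^8 ≡ 1^2 = 1
(H(m))^16 ≡ 1^2 = 1
(H(m))^32 ≡ 1^2 = 1
37 = 32 + 4 + 1, so (H(m))^37 ≡ 1·1·21 ≡ 21 (mod 143)

21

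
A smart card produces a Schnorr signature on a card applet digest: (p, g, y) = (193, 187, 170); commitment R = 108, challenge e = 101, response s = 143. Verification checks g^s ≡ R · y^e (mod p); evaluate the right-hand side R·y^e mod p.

161

170^2 = 28900 ≡ 143
170^4 ≡ 143^2 = 20449 ≡ 184
170^8 ≡ 184^2 = 33856 ≡ 81
170^16 ≡ 81^2 = 6561 ≡ 192
170^32 ≡ 192^2 = 36864 ≡ 1
170^64 ≡ 1^2 = 1
101 = 64 + 32 + 4 + 1, so 170^101 ≡ 1·1·184·170 ≡ 14 (mod 193)
R · y^e ≡ 108·14 = 1512 ≡ 161 (mod 193)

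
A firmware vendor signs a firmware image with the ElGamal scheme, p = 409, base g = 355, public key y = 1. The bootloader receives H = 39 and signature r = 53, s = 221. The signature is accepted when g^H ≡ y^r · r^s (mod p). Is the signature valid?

invalid

Left side g^H mod p:
Squares mod 409: 355^1≡355, 355^2≡53, 355^4≡355, 355^8≡53, 355^16≡355, 355^32≡53
39 = 32 + 4 + 2 + 1, so 355^39 ≡ 53·355·53·355 ≡ 1 (mod 409)
Right side y^r · r^s mod p:
Squares mod 409: 1^1≡1, 1^2≡1, 1^4≡1, 1^8≡1, 1^16≡1, 1^32≡1
53 = 32 + 16 + 4 + 1, so 1^53 ≡ 1·1·1·1 ≡ 1 (mod 409)
Squares mod 409: 53^1≡53, 53^2≡355, 53^4≡53, 53^8≡355, 53^16≡53, 53^32≡355, 53^64≡53, 53^128≡355
221 = 128 + 64 + 16 + 8 + 4 + 1, so 53^221 ≡ 355·53·53·355·53·53 ≡ 355 (mod 409)
1·355 = 355 ≡ 355 (mod 409)
1 ≠ 355, so verification fails.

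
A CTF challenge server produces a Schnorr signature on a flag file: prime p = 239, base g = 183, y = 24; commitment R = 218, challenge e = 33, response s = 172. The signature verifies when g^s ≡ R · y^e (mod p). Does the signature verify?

g^s mod p:
Squares mod 239: 183^1≡183, 183^2≡29, 183^4≡124, 183^8≡80, 183^16≡186, 183^32≡180, 183^64≡135, 183^128≡61
172 = 128 + 32 + 8 + 4, so 183^172 ≡ 61·180·80·124 ≡ 218 (mod 239)
R · y^e mod p:
Squares mod 239: 24^1≡24, 24^2≡98, 24^4≡44, 24^8≡24, 24^16≡98, 24^32≡44
33 = 32 + 1, so 24^33 ≡ 44·24 ≡ 100 (mod 239)
218·100 = 21800 ≡ 51 (mod 239)
218 ≠ 51; the check fails.

does not verify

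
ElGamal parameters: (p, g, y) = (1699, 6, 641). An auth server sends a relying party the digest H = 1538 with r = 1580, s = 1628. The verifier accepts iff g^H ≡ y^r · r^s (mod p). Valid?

Left side g^H mod p:
Squares mod 1699: 6^1≡6, 6^2≡36, 6^4≡1296, 6^8≡1004, 6^16≡509, 6^32≡833, 6^64≡697, 6^128≡1594, 6^256≡831, 6^512≡767, 6^1024≡435
1538 = 1024 + 512 + 2, so 6^1538 ≡ 435·767·36 ≡ 989 (mod 1699)
Right side y^r · r^s mod p:
Squares mod 1699: 641^1≡641, 641^2≡1422, 641^4≡274, 641^8≡320, 641^16≡460, 641^32≡924, 641^64≡878, 641^128≡1237, 641^256≡1069, 641^512≡1033, 641^1024≡117
1580 = 1024 + 512 + 32 + 8 + 4, so 641^1580 ≡ 117·1033·924·320·274 ≡ 692 (mod 1699)
Squares mod 1699: 1580^1≡1580, 1580^2≡569, 1580^4≡951, 1580^8≡533, 1580^16≡356, 1580^32≡1010, 1580^64≡700, 1580^128≡688, 1580^256≡1022, 1580^512≡1298, 1580^1024≡1095
1628 = 1024 + 512 + 64 + 16 + 8 + 4, so 1580^1628 ≡ 1095·1298·700·356·533·951 ≡ 1126 (mod 1699)
692·1126 = 779192 ≡ 1050 (mod 1699)
989 ≠ 1050, so verification fails.

no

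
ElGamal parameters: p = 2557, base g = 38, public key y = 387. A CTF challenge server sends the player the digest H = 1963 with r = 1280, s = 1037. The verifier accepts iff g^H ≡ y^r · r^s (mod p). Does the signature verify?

Left side g^H mod p:
Squares mod 2557: 38^1≡38, 38^2≡1444, 38^4≡1181, 38^8≡1196, 38^16≡1053, 38^32≡1628, 38^64≡1332, 38^128≡2223, 38^256≡1605, 38^512≡1126, 38^1024≡2161
1963 = 1024 + 512 + 256 + 128 + 32 + 8 + 2 + 1, so 38^1963 ≡ 2161·1126·1605·2223·1628·1196·1444·38 ≡ 1366 (mod 2557)
Right side y^r · r^s mod p:
Squares mod 2557: 387^1≡387, 387^2≡1463, 387^4≡160, 387^8≡30, 387^16≡900, 387^32≡1988, 387^64≡1579, 387^128≡166, 387^256≡1986, 387^512≡1302, 387^1024≡2470
1280 = 1024 + 256, so 387^1280 ≡ 2470·1986 ≡ 1094 (mod 2557)
Squares mod 2557: 1280^1≡1280, 1280^2≡1920, 1280^4≡1763, 1280^8≡1414, 1280^16≡2379, 1280^32≡1000, 1280^64≡213, 1280^128≡1900, 1280^256≡2073, 1280^512≡1569, 1280^1024≡1927
1037 = 1024 + 8 + 4 + 1, so 1280^1037 ≡ 1927·1414·1763·1280 ≡ 838 (mod 2557)
1094·838 = 916772 ≡ 1366 (mod 2557)
1366 ≡ 1366 (mod 2557), so the signature is genuine.

verifies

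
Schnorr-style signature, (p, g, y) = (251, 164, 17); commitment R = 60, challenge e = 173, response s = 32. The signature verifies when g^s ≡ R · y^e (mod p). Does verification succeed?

g^s mod p:
164^2 = 26896 ≡ 39
164^4 ≡ 39^2 = 1521 ≡ 15
164^8 ≡ 15^2 = 225
164^16 ≡ 225^2 = 50625 ≡ 174
164^32 ≡ 174^2 = 30276 ≡ 156
R · y^e mod p:
17^2 = 289 ≡ 38
17^4 ≡ 38^2 = 1444 ≡ 189
17^8 ≡ 189^2 = 35721 ≡ 79
17^16 ≡ 79^2 = 6241 ≡ 217
17^32 ≡ 217^2 = 47089 ≡ 152
17^64 ≡ 152^2 = 23104 ≡ 12
17^128 ≡ 12^2 = 144
173 = 128 + 32 + 8 + 4 + 1, so 17^173 ≡ 144·152·79·189·17 ≡ 103 (mod 251)
60·103 = 6180 ≡ 156 (mod 251)
156 ≡ 156 (mod 251); signature holds.

passes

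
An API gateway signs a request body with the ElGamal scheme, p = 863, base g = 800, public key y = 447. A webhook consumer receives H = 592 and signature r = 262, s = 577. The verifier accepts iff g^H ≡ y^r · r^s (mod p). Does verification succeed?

fails

Left side g^H mod p:
800^2 = 640000 ≡ 517
800^4 ≡ 517^2 = 267289 ≡ 622
800^8 ≡ 622^2 = 386884 ≡ 260
800^16 ≡ 260^2 = 67600 ≡ 286
800^32 ≡ 286^2 = 81796 ≡ 674
800^64 ≡ 674^2 = 454276 ≡ 338
800^128 ≡ 338^2 = 114244 ≡ 328
800^256 ≡ 328^2 = 107584 ≡ 572
800^512 ≡ 572^2 = 327184 ≡ 107
592 = 512 + 64 + 16, so 800^592 ≡ 107·338·286 ≡ 421 (mod 863)
Right side y^r · r^s mod p:
447^2 = 199809 ≡ 456
447^4 ≡ 456^2 = 207936 ≡ 816
447^8 ≡ 816^2 = 665856 ≡ 483
447^16 ≡ 483^2 = 233289 ≡ 279
447^32 ≡ 279^2 = 77841 ≡ 171
447^64 ≡ 171^2 = 29241 ≡ 762
447^128 ≡ 762^2 = 580644 ≡ 708
447^256 ≡ 708^2 = 501264 ≡ 724
262 = 256 + 4 + 2, so 447^262 ≡ 724·816·456 ≡ 835 (mod 863)
262^2 = 68644 ≡ 467
262^4 ≡ 467^2 = 218089 ≡ 613
262^8 ≡ 613^2 = 375769 ≡ 364
262^16 ≡ 364^2 = 132496 ≡ 457
262^32 ≡ 457^2 = 208849 ≡ 3
262^64 ≡ 3^2 = 9
262^128 ≡ 9^2 = 81
262^256 ≡ 81^2 = 6561 ≡ 520
262^512 ≡ 520^2 = 270400 ≡ 281
577 = 512 + 64 + 1, so 262^577 ≡ 281·9·262 ≡ 677 (mod 863)
835·677 = 565295 ≡ 30 (mod 863)
421 ≠ 30, so verification fails.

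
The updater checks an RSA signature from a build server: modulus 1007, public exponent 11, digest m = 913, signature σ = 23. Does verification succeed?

Squares mod 1007: σ^1≡23, σ^2≡529, σ^4≡902, σ^8≡955
11 = 8 + 2 + 1, so σ^11 ≡ 955·529·23 ≡ 719 (mod 1007)
719 ≠ 913, so verification fails.

fails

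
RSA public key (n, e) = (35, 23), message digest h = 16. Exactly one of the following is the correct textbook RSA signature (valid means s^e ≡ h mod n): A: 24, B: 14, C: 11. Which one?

Candidate A: Squares mod 35: 24^1≡24, 24^2≡16, 24^4≡11, 24^8≡16, 24^16≡11; 23 = 16 + 4 + 2 + 1, so 24^23 ≡ 11·11·16·24 ≡ 19 (mod 35)
Candidate B: Squares mod 35: 14^1≡14, 14^2≡21, 14^4≡21, 14^8≡21, 14^16≡21; 23 = 16 + 4 + 2 + 1, so 14^23 ≡ 21·21·21·14 ≡ 14 (mod 35)
Candidate C: Squares mod 35: 11^1≡11, 11^2≡16, 11^4≡11, 11^8≡16, 11^16≡11; 23 = 16 + 4 + 2 + 1, so 11^23 ≡ 11·11·16·11 ≡ 16 (mod 35)
  → matches h = 16

C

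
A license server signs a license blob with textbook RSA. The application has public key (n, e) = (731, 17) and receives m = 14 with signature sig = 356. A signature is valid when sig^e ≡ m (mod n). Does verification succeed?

fails

sig^2 ≡ 356^2 = 126736 ≡ 273
sig^4 ≡ 273^2 = 74529 ≡ 698
sig^8 ≡ 698^2 = 487204 ≡ 358
sig^16 ≡ 358^2 = 128164 ≡ 239
17 = 16 + 1, so sig^17 ≡ 239·356 ≡ 288 (mod 731)
The recovered value 288 does not match the digest 14.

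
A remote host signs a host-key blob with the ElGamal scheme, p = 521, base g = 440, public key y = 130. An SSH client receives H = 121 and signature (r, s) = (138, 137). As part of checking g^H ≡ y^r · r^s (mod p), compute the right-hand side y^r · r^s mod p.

285

130^2 = 16900 ≡ 228
130^4 ≡ 228^2 = 51984 ≡ 405
130^8 ≡ 405^2 = 164025 ≡ 431
130^16 ≡ 431^2 = 185761 ≡ 285
130^32 ≡ 285^2 = 81225 ≡ 470
130^64 ≡ 470^2 = 220900 ≡ 517
130^128 ≡ 517^2 = 267289 ≡ 16
138 = 128 + 8 + 2, so 130^138 ≡ 16·431·228 ≡ 431 (mod 521)
138^2 = 19044 ≡ 288
138^4 ≡ 288^2 = 82944 ≡ 105
138^8 ≡ 105^2 = 11025 ≡ 84
138^16 ≡ 84^2 = 7056 ≡ 283
138^32 ≡ 283^2 = 80089 ≡ 376
138^64 ≡ 376^2 = 141376 ≡ 185
138^128 ≡ 185^2 = 34225 ≡ 360
137 = 128 + 8 + 1, so 138^137 ≡ 360·84·138 ≡ 431 (mod 521)
y^r · r^s ≡ 431·431 = 185761 ≡ 285 (mod 521)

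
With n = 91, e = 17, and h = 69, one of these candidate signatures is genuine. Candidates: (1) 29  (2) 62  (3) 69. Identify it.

2

Candidate 1: Squares mod 91: 29^1≡29, 29^2≡22, 29^4≡29, 29^8≡22, 29^16≡29; 17 = 16 + 1, so 29^17 ≡ 29·29 ≡ 22 (mod 91)
Candidate 2: Squares mod 91: 62^1≡62, 62^2≡22, 62^4≡29, 62^8≡22, 62^16≡29; 17 = 16 + 1, so 62^17 ≡ 29·62 ≡ 69 (mod 91)
  → matches h = 69
Candidate 3: Squares mod 91: 69^1≡69, 69^2≡29, 69^4≡22, 69^8≡29, 69^16≡22; 17 = 16 + 1, so 69^17 ≡ 22·69 ≡ 62 (mod 91)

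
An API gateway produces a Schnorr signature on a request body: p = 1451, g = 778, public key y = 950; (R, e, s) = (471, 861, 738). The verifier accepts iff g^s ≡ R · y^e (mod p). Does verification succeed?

fails

g^s mod p:
778^2 = 605284 ≡ 217
778^4 ≡ 217^2 = 47089 ≡ 657
778^8 ≡ 657^2 = 431649 ≡ 702
778^16 ≡ 702^2 = 492804 ≡ 915
778^32 ≡ 915^2 = 837225 ≡ 1449
778^64 ≡ 1449^2 = 2099601 ≡ 4
778^128 ≡ 4^2 = 16
778^256 ≡ 16^2 = 256
778^512 ≡ 256^2 = 65536 ≡ 241
738 = 512 + 128 + 64 + 32 + 2, so 778^738 ≡ 241·16·4·1449·217 ≡ 898 (mod 1451)
R · y^e mod p:
950^2 = 902500 ≡ 1429
950^4 ≡ 1429^2 = 2042041 ≡ 484
950^8 ≡ 484^2 = 234256 ≡ 645
950^16 ≡ 645^2 = 416025 ≡ 1039
950^32 ≡ 1039^2 = 1079521 ≡ 1428
950^64 ≡ 1428^2 = 2039184 ≡ 529
950^128 ≡ 529^2 = 279841 ≡ 1249
950^256 ≡ 1249^2 = 1560001 ≡ 176
950^512 ≡ 176^2 = 30976 ≡ 505
861 = 512 + 256 + 64 + 16 + 8 + 4 + 1, so 950^861 ≡ 505·176·529·1039·645·484·950 ≡ 300 (mod 1451)
471·300 = 141300 ≡ 553 (mod 1451)
898 ≠ 553; the check fails.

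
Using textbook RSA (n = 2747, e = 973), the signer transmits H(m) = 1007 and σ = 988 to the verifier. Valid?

yes

Squares mod 2747: σ^1≡988, σ^2≡959, σ^4≡2183, σ^8≡2191, σ^16≡1472, σ^32≡2148, σ^64≡1691, σ^128≡2601, σ^256≡2087, σ^512≡1574
973 = 512 + 256 + 128 + 64 + 8 + 4 + 1, so σ^973 ≡ 1574·2087·2601·1691·2191·2183·988 ≡ 1007 (mod 2747)
σ^973 mod 2747 = 1007 matches H(m).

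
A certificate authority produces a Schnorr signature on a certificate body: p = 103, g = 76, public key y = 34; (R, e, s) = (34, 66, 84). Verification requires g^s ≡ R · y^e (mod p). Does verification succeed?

g^s mod p:
Squares mod 103: 76^1≡76, 76^2≡8, 76^4≡64, 76^8≡79, 76^16≡61, 76^32≡13, 76^64≡66
84 = 64 + 16 + 4, so 76^84 ≡ 66·61·64 ≡ 61 (mod 103)
R · y^e mod p:
Squares mod 103: 34^1≡34, 34^2≡23, 34^4≡14, 34^8≡93, 34^16≡100, 34^32≡9, 34^64≡81
66 = 64 + 2, so 34^66 ≡ 81·23 ≡ 9 (mod 103)
34·9 = 306 ≡ 100 (mod 103)
61 ≠ 100; the check fails.

fails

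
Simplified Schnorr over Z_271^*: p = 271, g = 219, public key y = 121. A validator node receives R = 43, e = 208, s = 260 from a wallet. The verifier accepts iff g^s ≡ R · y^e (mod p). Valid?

g^s mod p:
219^2 = 47961 ≡ 265
219^4 ≡ 265^2 = 70225 ≡ 36
219^8 ≡ 36^2 = 1296 ≡ 212
219^16 ≡ 212^2 = 44944 ≡ 229
219^32 ≡ 229^2 = 52441 ≡ 138
219^64 ≡ 138^2 = 19044 ≡ 74
219^128 ≡ 74^2 = 5476 ≡ 56
219^256 ≡ 56^2 = 3136 ≡ 155
260 = 256 + 4, so 219^260 ≡ 155·36 ≡ 160 (mod 271)
R · y^e mod p:
121^2 = 14641 ≡ 7
121^4 ≡ 7^2 = 49
121^8 ≡ 49^2 = 2401 ≡ 233
121^16 ≡ 233^2 = 54289 ≡ 89
121^32 ≡ 89^2 = 7921 ≡ 62
121^64 ≡ 62^2 = 3844 ≡ 50
121^128 ≡ 50^2 = 2500 ≡ 61
208 = 128 + 64 + 16, so 121^208 ≡ 61·50·89 ≡ 179 (mod 271)
43·179 = 7697 ≡ 109 (mod 271)
160 ≠ 109; the check fails.

no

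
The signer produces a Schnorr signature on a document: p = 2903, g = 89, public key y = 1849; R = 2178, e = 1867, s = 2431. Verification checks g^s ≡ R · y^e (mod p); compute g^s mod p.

2667

Squares mod 2903: 89^1≡89, 89^2≡2115, 89^4≡2605, 89^8≡1714, 89^16≡2863, 89^32≡1600, 89^64≡2457, 89^128≡1512, 89^256≡1483, 89^512≡1718, 89^1024≡2076, 89^2048≡1724
2431 = 2048 + 256 + 64 + 32 + 16 + 8 + 4 + 2 + 1, so 89^2431 ≡ 1724·1483·2457·1600·2863·1714·2605·2115·89 ≡ 2667 (mod 2903)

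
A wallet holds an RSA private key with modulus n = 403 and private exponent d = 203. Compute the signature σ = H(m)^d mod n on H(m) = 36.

(H(m))^2 ≡ 36^2 = 1296 ≡ 87
(H(m))^4 ≡ 87^2 = 7569 ≡ 315
(H(m))^8 ≡ 315^2 = 99225 ≡ 87
(H(m))^16 ≡ 87^2 = 7569 ≡ 315
(H(m))^32 ≡ 315^2 = 99225 ≡ 87
(H(m))^64 ≡ 87^2 = 7569 ≡ 315
(H(m))^128 ≡ 315^2 = 99225 ≡ 87
203 = 128 + 64 + 8 + 2 + 1, so (H(m))^203 ≡ 87·315·87·87·36 ≡ 56 (mod 403)

56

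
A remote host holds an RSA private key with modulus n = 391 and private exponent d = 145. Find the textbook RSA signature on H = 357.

374

H^2 ≡ 357^2 = 127449 ≡ 374
H^4 ≡ 374^2 = 139876 ≡ 289
H^8 ≡ 289^2 = 83521 ≡ 238
H^16 ≡ 238^2 = 56644 ≡ 340
H^32 ≡ 340^2 = 115600 ≡ 255
H^64 ≡ 255^2 = 65025 ≡ 119
H^128 ≡ 119^2 = 14161 ≡ 85
145 = 128 + 16 + 1, so H^145 ≡ 85·340·357 ≡ 374 (mod 391)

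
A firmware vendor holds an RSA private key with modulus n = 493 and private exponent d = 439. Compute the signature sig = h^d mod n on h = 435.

464

Squares mod 493: h^1≡435, h^2≡406, h^4≡174, h^8≡203, h^16≡290, h^32≡290, h^64≡290, h^128≡290, h^256≡290
439 = 256 + 128 + 32 + 16 + 4 + 2 + 1, so h^439 ≡ 290·290·290·290·174·406·435 ≡ 464 (mod 493)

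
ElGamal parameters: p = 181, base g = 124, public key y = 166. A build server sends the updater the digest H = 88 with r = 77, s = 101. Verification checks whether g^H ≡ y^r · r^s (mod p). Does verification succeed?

fails

Left side g^H mod p:
124^88 mod 181 = 161
Right side y^r · r^s mod p:
166^77 mod 181 = 60
77^101 mod 181 = 118
60·118 = 7080 ≡ 21 (mod 181)
161 ≠ 21, so verification fails.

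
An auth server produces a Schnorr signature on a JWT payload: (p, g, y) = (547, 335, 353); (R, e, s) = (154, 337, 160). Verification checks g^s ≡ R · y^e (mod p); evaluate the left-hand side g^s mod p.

335^2 = 112225 ≡ 90
335^4 ≡ 90^2 = 8100 ≡ 442
335^8 ≡ 442^2 = 195364 ≡ 85
335^16 ≡ 85^2 = 7225 ≡ 114
335^32 ≡ 114^2 = 12996 ≡ 415
335^64 ≡ 415^2 = 172225 ≡ 467
335^128 ≡ 467^2 = 218089 ≡ 383
160 = 128 + 32, so 335^160 ≡ 383·415 ≡ 315 (mod 547)

315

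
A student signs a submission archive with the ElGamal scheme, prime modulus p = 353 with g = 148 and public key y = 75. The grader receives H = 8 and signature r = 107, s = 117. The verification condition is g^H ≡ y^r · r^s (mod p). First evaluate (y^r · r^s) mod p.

135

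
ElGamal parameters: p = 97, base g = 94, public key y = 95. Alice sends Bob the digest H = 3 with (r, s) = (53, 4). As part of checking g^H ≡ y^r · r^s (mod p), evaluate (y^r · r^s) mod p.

70

Squares mod 97: 95^1≡95, 95^2≡4, 95^4≡16, 95^8≡62, 95^16≡61, 95^32≡35
53 = 32 + 16 + 4 + 1, so 95^53 ≡ 35·61·16·95 ≡ 65 (mod 97)
Squares mod 97: 53^1≡53, 53^2≡93, 53^4≡16
53^4 ≡ 16 (mod 97)
y^r · r^s ≡ 65·16 = 1040 ≡ 70 (mod 97)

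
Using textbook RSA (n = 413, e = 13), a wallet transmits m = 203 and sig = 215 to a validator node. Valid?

no

Squares mod 413: sig^1≡215, sig^2≡382, sig^4≡135, sig^8≡53
13 = 8 + 4 + 1, so sig^13 ≡ 53·135·215 ≡ 313 (mod 413)
313 ≠ 203, so verification fails.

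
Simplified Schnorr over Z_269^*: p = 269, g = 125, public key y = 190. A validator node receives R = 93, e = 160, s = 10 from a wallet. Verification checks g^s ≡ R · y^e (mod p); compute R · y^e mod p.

249

Squares mod 269: 190^1≡190, 190^2≡54, 190^4≡226, 190^8≡235, 190^16≡80, 190^32≡213, 190^64≡177, 190^128≡125
160 = 128 + 32, so 190^160 ≡ 125·213 ≡ 263 (mod 269)
R · y^e ≡ 93·263 = 24459 ≡ 249 (mod 269)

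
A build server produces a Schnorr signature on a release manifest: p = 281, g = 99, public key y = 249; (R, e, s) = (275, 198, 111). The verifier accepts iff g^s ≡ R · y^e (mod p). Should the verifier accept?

reject

g^s mod p:
99^2 = 9801 ≡ 247
99^4 ≡ 247^2 = 61009 ≡ 32
99^8 ≡ 32^2 = 1024 ≡ 181
99^16 ≡ 181^2 = 32761 ≡ 165
99^32 ≡ 165^2 = 27225 ≡ 249
99^64 ≡ 249^2 = 62001 ≡ 181
111 = 64 + 32 + 8 + 4 + 2 + 1, so 99^111 ≡ 181·249·181·32·247·99 ≡ 88 (mod 281)
R · y^e mod p:
249^2 = 62001 ≡ 181
249^4 ≡ 181^2 = 32761 ≡ 165
249^8 ≡ 165^2 = 27225 ≡ 249
249^16 ≡ 249^2 = 62001 ≡ 181
249^32 ≡ 181^2 = 32761 ≡ 165
249^64 ≡ 165^2 = 27225 ≡ 249
249^128 ≡ 249^2 = 62001 ≡ 181
198 = 128 + 64 + 4 + 2, so 249^198 ≡ 181·249·165·181 ≡ 181 (mod 281)
275·181 = 49775 ≡ 38 (mod 281)
88 ≠ 38; the check fails.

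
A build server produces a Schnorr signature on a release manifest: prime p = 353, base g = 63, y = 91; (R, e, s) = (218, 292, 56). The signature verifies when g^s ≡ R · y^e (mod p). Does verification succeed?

passes

g^s mod p:
Squares mod 353: 63^1≡63, 63^2≡86, 63^4≡336, 63^8≡289, 63^16≡213, 63^32≡185
56 = 32 + 16 + 8, so 63^56 ≡ 185·213·289 ≡ 265 (mod 353)
R · y^e mod p:
Squares mod 353: 91^1≡91, 91^2≡162, 91^4≡122, 91^8≡58, 91^16≡187, 91^32≡22, 91^64≡131, 91^128≡217, 91^256≡140
292 = 256 + 32 + 4, so 91^292 ≡ 140·22·122 ≡ 168 (mod 353)
218·168 = 36624 ≡ 265 (mod 353)
265 ≡ 265 (mod 353); signature holds.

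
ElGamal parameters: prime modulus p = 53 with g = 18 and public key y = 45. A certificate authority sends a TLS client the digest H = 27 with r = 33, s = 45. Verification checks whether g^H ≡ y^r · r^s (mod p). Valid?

Left side g^H mod p:
18^2 = 324 ≡ 6
18^4 ≡ 6^2 = 36
18^8 ≡ 36^2 = 1296 ≡ 24
18^16 ≡ 24^2 = 576 ≡ 46
27 = 16 + 8 + 2 + 1, so 18^27 ≡ 46·24·6·18 ≡ 35 (mod 53)
Right side y^r · r^s mod p:
45^2 = 2025 ≡ 11
45^4 ≡ 11^2 = 121 ≡ 15
45^8 ≡ 15^2 = 225 ≡ 13
45^16 ≡ 13^2 = 169 ≡ 10
45^32 ≡ 10^2 = 100 ≡ 47
33 = 32 + 1, so 45^33 ≡ 47·45 ≡ 48 (mod 53)
33^2 = 1089 ≡ 29
33^4 ≡ 29^2 = 841 ≡ 46
33^8 ≡ 46^2 = 2116 ≡ 49
33^16 ≡ 49^2 = 2401 ≡ 16
33^32 ≡ 16^2 = 256 ≡ 44
45 = 32 + 8 + 4 + 1, so 33^45 ≡ 44·49·46·33 ≡ 5 (mod 53)
48·5 = 240 ≡ 28 (mod 53)
35 ≠ 28, so verification fails.

no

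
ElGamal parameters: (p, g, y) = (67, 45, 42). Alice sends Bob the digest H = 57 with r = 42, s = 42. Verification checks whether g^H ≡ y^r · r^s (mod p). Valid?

no

Left side g^H mod p:
45^2 = 2025 ≡ 15
45^4 ≡ 15^2 = 225 ≡ 24
45^8 ≡ 24^2 = 576 ≡ 40
45^16 ≡ 40^2 = 1600 ≡ 59
45^32 ≡ 59^2 = 3481 ≡ 64
57 = 32 + 16 + 8 + 1, so 45^57 ≡ 64·59·40·45 ≡ 52 (mod 67)
Right side y^r · r^s mod p:
42^2 = 1764 ≡ 22
42^4 ≡ 22^2 = 484 ≡ 15
42^8 ≡ 15^2 = 225 ≡ 24
42^16 ≡ 24^2 = 576 ≡ 40
42^32 ≡ 40^2 = 1600 ≡ 59
42 = 32 + 8 + 2, so 42^42 ≡ 59·24·22 ≡ 64 (mod 67)
42^2 = 1764 ≡ 22
42^4 ≡ 22^2 = 484 ≡ 15
42^8 ≡ 15^2 = 225 ≡ 24
42^16 ≡ 24^2 = 576 ≡ 40
42^32 ≡ 40^2 = 1600 ≡ 59
42 = 32 + 8 + 2, so 42^42 ≡ 59·24·22 ≡ 64 (mod 67)
64·64 = 4096 ≡ 9 (mod 67)
52 ≠ 9, so verification fails.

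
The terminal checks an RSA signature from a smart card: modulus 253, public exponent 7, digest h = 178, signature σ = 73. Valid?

no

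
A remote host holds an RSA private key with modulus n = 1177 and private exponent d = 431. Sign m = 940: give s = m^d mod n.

m^2 ≡ 940^2 = 883600 ≡ 850
m^4 ≡ 850^2 = 722500 ≡ 999
m^8 ≡ 999^2 = 998001 ≡ 1082
m^16 ≡ 1082^2 = 1170724 ≡ 786
m^32 ≡ 786^2 = 617796 ≡ 1048
m^64 ≡ 1048^2 = 1098304 ≡ 163
m^128 ≡ 163^2 = 26569 ≡ 675
m^256 ≡ 675^2 = 455625 ≡ 126
431 = 256 + 128 + 32 + 8 + 4 + 2 + 1, so m^431 ≡ 126·675·1048·1082·999·850·940 ≡ 1116 (mod 1177)

1116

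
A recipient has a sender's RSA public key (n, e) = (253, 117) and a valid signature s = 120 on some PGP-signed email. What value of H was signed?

Squares mod 253: s^1≡120, s^2≡232, s^4≡188, s^8≡177, s^16≡210, s^32≡78, s^64≡12
117 = 64 + 32 + 16 + 4 + 1, so s^117 ≡ 12·78·210·188·120 ≡ 109 (mod 253)

109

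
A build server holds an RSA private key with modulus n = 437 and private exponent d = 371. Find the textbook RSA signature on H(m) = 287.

15

(H(m))^2 ≡ 287^2 = 82369 ≡ 213
(H(m))^4 ≡ 213^2 = 45369 ≡ 358
(H(m))^8 ≡ 358^2 = 128164 ≡ 123
(H(m))^16 ≡ 123^2 = 15129 ≡ 271
(H(m))^32 ≡ 271^2 = 73441 ≡ 25
(H(m))^64 ≡ 25^2 = 625 ≡ 188
(H(m))^128 ≡ 188^2 = 35344 ≡ 384
(H(m))^256 ≡ 384^2 = 147456 ≡ 187
371 = 256 + 64 + 32 + 16 + 2 + 1, so (H(m))^371 ≡ 187·188·25·271·213·287 ≡ 15 (mod 437)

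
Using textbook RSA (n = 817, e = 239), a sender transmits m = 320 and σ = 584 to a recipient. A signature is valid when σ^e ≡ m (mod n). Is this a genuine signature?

σ^2 ≡ 584^2 = 341056 ≡ 367
σ^4 ≡ 367^2 = 134689 ≡ 701
σ^8 ≡ 701^2 = 491401 ≡ 384
σ^16 ≡ 384^2 = 147456 ≡ 396
σ^32 ≡ 396^2 = 156816 ≡ 769
σ^64 ≡ 769^2 = 591361 ≡ 670
σ^128 ≡ 670^2 = 448900 ≡ 367
239 = 128 + 64 + 32 + 8 + 4 + 2 + 1, so σ^239 ≡ 367·670·769·384·701·367·584 ≡ 599 (mod 817)
The recovered value 599 does not match the digest 320.

forged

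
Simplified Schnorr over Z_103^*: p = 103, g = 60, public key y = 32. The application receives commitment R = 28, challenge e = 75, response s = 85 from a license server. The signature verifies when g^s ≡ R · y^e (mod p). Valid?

yes

g^s mod p:
Squares mod 103: 60^1≡60, 60^2≡98, 60^4≡25, 60^8≡7, 60^16≡49, 60^32≡32, 60^64≡97
85 = 64 + 16 + 4 + 1, so 60^85 ≡ 97·49·25·60 ≡ 46 (mod 103)
R · y^e mod p:
Squares mod 103: 32^1≡32, 32^2≡97, 32^4≡36, 32^8≡60, 32^16≡98, 32^32≡25, 32^64≡7
75 = 64 + 8 + 2 + 1, so 32^75 ≡ 7·60·97·32 ≡ 9 (mod 103)
28·9 = 252 ≡ 46 (mod 103)
46 ≡ 46 (mod 103); signature holds.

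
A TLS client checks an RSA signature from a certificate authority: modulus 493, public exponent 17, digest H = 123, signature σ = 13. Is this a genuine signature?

σ^2 ≡ 13^2 = 169
σ^4 ≡ 169^2 = 28561 ≡ 460
σ^8 ≡ 460^2 = 211600 ≡ 103
σ^16 ≡ 103^2 = 10609 ≡ 256
17 = 16 + 1, so σ^17 ≡ 256·13 ≡ 370 (mod 493)
370 ≠ 123, so verification fails.

forged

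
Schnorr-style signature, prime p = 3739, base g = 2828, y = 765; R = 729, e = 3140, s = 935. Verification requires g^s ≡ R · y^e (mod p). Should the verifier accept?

g^s mod p:
Squares mod 3739: 2828^1≡2828, 2828^2≡3602, 2828^4≡74, 2828^8≡1737, 2828^16≡3535, 2828^32≡487, 2828^64≡1612, 2828^128≡3678, 2828^256≡3721, 2828^512≡324
935 = 512 + 256 + 128 + 32 + 4 + 2 + 1, so 2828^935 ≡ 324·3721·3678·487·74·3602·2828 ≡ 1755 (mod 3739)
R · y^e mod p:
Squares mod 3739: 765^1≡765, 765^2≡1941, 765^4≡2308, 765^8≡2528, 765^16≡833, 765^32≡2174, 765^64≡180, 765^128≡2488, 765^256≡2099, 765^512≡1259, 765^1024≡3484, 765^2048≡1462
3140 = 2048 + 1024 + 64 + 4, so 765^3140 ≡ 1462·3484·180·2308 ≡ 3049 (mod 3739)
729·3049 = 2222721 ≡ 1755 (mod 3739)
1755 ≡ 1755 (mod 3739); signature holds.

accept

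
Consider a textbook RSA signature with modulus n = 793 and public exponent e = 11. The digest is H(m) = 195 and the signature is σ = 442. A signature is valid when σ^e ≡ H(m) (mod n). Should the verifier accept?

Squares mod 793: σ^1≡442, σ^2≡286, σ^4≡117, σ^8≡208
11 = 8 + 2 + 1, so σ^11 ≡ 208·286·442 ≡ 195 (mod 793)
σ^11 mod 793 = 195 matches H(m).

accept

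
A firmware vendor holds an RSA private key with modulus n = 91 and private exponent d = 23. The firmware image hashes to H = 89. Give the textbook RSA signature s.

Squares mod 91: H^1≡89, H^2≡4, H^4≡16, H^8≡74, H^16≡16
23 = 16 + 4 + 2 + 1, so H^23 ≡ 16·16·4·89 ≡ 45 (mod 91)

45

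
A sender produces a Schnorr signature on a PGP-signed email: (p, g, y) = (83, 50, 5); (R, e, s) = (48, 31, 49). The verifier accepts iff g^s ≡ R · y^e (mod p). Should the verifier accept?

g^s mod p:
50^2 = 2500 ≡ 10
50^4 ≡ 10^2 = 100 ≡ 17
50^8 ≡ 17^2 = 289 ≡ 40
50^16 ≡ 40^2 = 1600 ≡ 23
50^32 ≡ 23^2 = 529 ≡ 31
49 = 32 + 16 + 1, so 50^49 ≡ 31·23·50 ≡ 43 (mod 83)
R · y^e mod p:
5^2 = 25
5^4 ≡ 25^2 = 625 ≡ 44
5^8 ≡ 44^2 = 1936 ≡ 27
5^16 ≡ 27^2 = 729 ≡ 65
31 = 16 + 8 + 4 + 2 + 1, so 5^31 ≡ 65·27·44·25·5 ≡ 15 (mod 83)
48·15 = 720 ≡ 56 (mod 83)
43 ≠ 56; the check fails.

reject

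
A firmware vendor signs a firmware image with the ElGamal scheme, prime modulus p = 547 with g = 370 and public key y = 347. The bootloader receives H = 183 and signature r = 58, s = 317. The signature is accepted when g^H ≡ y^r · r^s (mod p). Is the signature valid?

Left side g^H mod p:
370^2 = 136900 ≡ 150
370^4 ≡ 150^2 = 22500 ≡ 73
370^8 ≡ 73^2 = 5329 ≡ 406
370^16 ≡ 406^2 = 164836 ≡ 189
370^32 ≡ 189^2 = 35721 ≡ 166
370^64 ≡ 166^2 = 27556 ≡ 206
370^128 ≡ 206^2 = 42436 ≡ 317
183 = 128 + 32 + 16 + 4 + 2 + 1, so 370^183 ≡ 317·166·189·73·150·370 ≡ 31 (mod 547)
Right side y^r · r^s mod p:
347^2 = 120409 ≡ 69
347^4 ≡ 69^2 = 4761 ≡ 385
347^8 ≡ 385^2 = 148225 ≡ 535
347^16 ≡ 535^2 = 286225 ≡ 144
347^32 ≡ 144^2 = 20736 ≡ 497
58 = 32 + 16 + 8 + 2, so 347^58 ≡ 497·144·535·69 ≡ 394 (mod 547)
58^2 = 3364 ≡ 82
58^4 ≡ 82^2 = 6724 ≡ 160
58^8 ≡ 160^2 = 25600 ≡ 438
58^16 ≡ 438^2 = 191844 ≡ 394
58^32 ≡ 394^2 = 155236 ≡ 435
58^64 ≡ 435^2 = 189225 ≡ 510
58^128 ≡ 510^2 = 260100 ≡ 275
58^256 ≡ 275^2 = 75625 ≡ 139
317 = 256 + 32 + 16 + 8 + 4 + 1, so 58^317 ≡ 139·435·394·438·160·58 ≡ 57 (mod 547)
394·57 = 22458 ≡ 31 (mod 547)
31 ≡ 31 (mod 547), so the signature is genuine.

valid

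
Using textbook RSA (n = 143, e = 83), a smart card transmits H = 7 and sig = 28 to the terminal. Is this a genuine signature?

sig^2 ≡ 28^2 = 784 ≡ 69
sig^4 ≡ 69^2 = 4761 ≡ 42
sig^8 ≡ 42^2 = 1764 ≡ 48
sig^16 ≡ 48^2 = 2304 ≡ 16
sig^32 ≡ 16^2 = 256 ≡ 113
sig^64 ≡ 113^2 = 12769 ≡ 42
83 = 64 + 16 + 2 + 1, so sig^83 ≡ 42·16·69·28 ≡ 7 (mod 143)
sig^83 mod 143 = 7 matches H.

genuine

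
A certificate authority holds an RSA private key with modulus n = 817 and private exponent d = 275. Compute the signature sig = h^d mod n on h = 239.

Squares mod 817: h^1≡239, h^2≡748, h^4≡676, h^8≡273, h^16≡182, h^32≡444, h^64≡239, h^128≡748, h^256≡676
275 = 256 + 16 + 2 + 1, so h^275 ≡ 676·182·748·239 ≡ 748 (mod 817)

748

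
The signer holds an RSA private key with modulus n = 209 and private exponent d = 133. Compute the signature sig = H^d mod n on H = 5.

H^133 mod 209 = 92

92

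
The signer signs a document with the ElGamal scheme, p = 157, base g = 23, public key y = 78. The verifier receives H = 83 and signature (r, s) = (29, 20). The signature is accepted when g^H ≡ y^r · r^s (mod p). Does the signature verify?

Left side g^H mod p:
23^2 = 529 ≡ 58
23^4 ≡ 58^2 = 3364 ≡ 67
23^8 ≡ 67^2 = 4489 ≡ 93
23^16 ≡ 93^2 = 8649 ≡ 14
23^32 ≡ 14^2 = 196 ≡ 39
23^64 ≡ 39^2 = 1521 ≡ 108
83 = 64 + 16 + 2 + 1, so 23^83 ≡ 108·14·58·23 ≡ 29 (mod 157)
Right side y^r · r^s mod p:
78^2 = 6084 ≡ 118
78^4 ≡ 118^2 = 13924 ≡ 108
78^8 ≡ 108^2 = 11664 ≡ 46
78^16 ≡ 46^2 = 2116 ≡ 75
29 = 16 + 8 + 4 + 1, so 78^29 ≡ 75·46·108·78 ≡ 59 (mod 157)
29^2 = 841 ≡ 56
29^4 ≡ 56^2 = 3136 ≡ 153
29^8 ≡ 153^2 = 23409 ≡ 16
29^16 ≡ 16^2 = 256 ≡ 99
20 = 16 + 4, so 29^20 ≡ 99·153 ≡ 75 (mod 157)
59·75 = 4425 ≡ 29 (mod 157)
29 ≡ 29 (mod 157), so the signature is genuine.

verifies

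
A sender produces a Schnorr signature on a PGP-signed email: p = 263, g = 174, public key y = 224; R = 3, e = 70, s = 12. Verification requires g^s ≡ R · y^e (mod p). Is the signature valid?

valid

g^s mod p:
Squares mod 263: 174^1≡174, 174^2≡31, 174^4≡172, 174^8≡128
12 = 8 + 4, so 174^12 ≡ 128·172 ≡ 187 (mod 263)
R · y^e mod p:
Squares mod 263: 224^1≡224, 224^2≡206, 224^4≡93, 224^8≡233, 224^16≡111, 224^32≡223, 224^64≡22
70 = 64 + 4 + 2, so 224^70 ≡ 22·93·206 ≡ 150 (mod 263)
3·150 = 450 ≡ 187 (mod 263)
187 ≡ 187 (mod 263); signature holds.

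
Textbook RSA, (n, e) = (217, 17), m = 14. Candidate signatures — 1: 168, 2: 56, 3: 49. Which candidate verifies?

Candidate 1: Squares mod 217: 168^1≡168, 168^2≡14, 168^4≡196, 168^8≡7, 168^16≡49; 17 = 16 + 1, so 168^17 ≡ 49·168 ≡ 203 (mod 217)
Candidate 2: Squares mod 217: 56^1≡56, 56^2≡98, 56^4≡56, 56^8≡98, 56^16≡56; 17 = 16 + 1, so 56^17 ≡ 56·56 ≡ 98 (mod 217)
Candidate 3: Squares mod 217: 49^1≡49, 49^2≡14, 49^4≡196, 49^8≡7, 49^16≡49; 17 = 16 + 1, so 49^17 ≡ 49·49 ≡ 14 (mod 217)
  → matches m = 14

3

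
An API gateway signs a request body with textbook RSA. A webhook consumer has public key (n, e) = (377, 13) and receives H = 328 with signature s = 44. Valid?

Squares mod 377: s^1≡44, s^2≡51, s^4≡339, s^8≡313
13 = 8 + 4 + 1, so s^13 ≡ 313·339·44 ≡ 317 (mod 377)
The recovered value 317 does not match the digest 328.

no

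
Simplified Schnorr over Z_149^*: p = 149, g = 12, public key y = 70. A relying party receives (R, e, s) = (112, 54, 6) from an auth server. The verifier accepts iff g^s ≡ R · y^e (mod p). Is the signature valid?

invalid

g^s mod p:
12^6 mod 149 = 24
R · y^e mod p:
70^54 mod 149 = 53
112·53 = 5936 ≡ 125 (mod 149)
24 ≠ 125; the check fails.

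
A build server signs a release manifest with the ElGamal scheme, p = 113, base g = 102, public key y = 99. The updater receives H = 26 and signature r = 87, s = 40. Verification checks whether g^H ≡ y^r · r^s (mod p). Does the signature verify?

verifies

Left side g^H mod p:
Squares mod 113: 102^1≡102, 102^2≡8, 102^4≡64, 102^8≡28, 102^16≡106
26 = 16 + 8 + 2, so 102^26 ≡ 106·28·8 ≡ 14 (mod 113)
Right side y^r · r^s mod p:
Squares mod 113: 99^1≡99, 99^2≡83, 99^4≡109, 99^8≡16, 99^16≡30, 99^32≡109, 99^64≡16
87 = 64 + 16 + 4 + 2 + 1, so 99^87 ≡ 16·30·109·83·99 ≡ 81 (mod 113)
Squares mod 113: 87^1≡87, 87^2≡111, 87^4≡4, 87^8≡16, 87^16≡30, 87^32≡109
40 = 32 + 8, so 87^40 ≡ 109·16 ≡ 49 (mod 113)
81·49 = 3969 ≡ 14 (mod 113)
14 ≡ 14 (mod 113), so the signature is genuine.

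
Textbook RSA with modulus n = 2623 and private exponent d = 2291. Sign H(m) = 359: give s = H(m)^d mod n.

(H(m))^2 ≡ 359^2 = 128881 ≡ 354
(H(m))^4 ≡ 354^2 = 125316 ≡ 2035
(H(m))^8 ≡ 2035^2 = 4141225 ≡ 2131
(H(m))^16 ≡ 2131^2 = 4541161 ≡ 748
(H(m))^32 ≡ 748^2 = 559504 ≡ 805
(H(m))^64 ≡ 805^2 = 648025 ≡ 144
(H(m))^128 ≡ 144^2 = 20736 ≡ 2375
(H(m))^256 ≡ 2375^2 = 5640625 ≡ 1175
(H(m))^512 ≡ 1175^2 = 1380625 ≡ 927
(H(m))^1024 ≡ 927^2 = 859329 ≡ 1608
(H(m))^2048 ≡ 1608^2 = 2585664 ≡ 2009
2291 = 2048 + 128 + 64 + 32 + 16 + 2 + 1, so (H(m))^2291 ≡ 2009·2375·144·805·748·354·359 ≡ 1128 (mod 2623)

1128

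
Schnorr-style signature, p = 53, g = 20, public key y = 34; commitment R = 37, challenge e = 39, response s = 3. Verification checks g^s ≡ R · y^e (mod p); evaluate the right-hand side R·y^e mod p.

34^2 = 1156 ≡ 43
34^4 ≡ 43^2 = 1849 ≡ 47
34^8 ≡ 47^2 = 2209 ≡ 36
34^16 ≡ 36^2 = 1296 ≡ 24
34^32 ≡ 24^2 = 576 ≡ 46
39 = 32 + 4 + 2 + 1, so 34^39 ≡ 46·47·43·34 ≡ 30 (mod 53)
R · y^e ≡ 37·30 = 1110 ≡ 50 (mod 53)

50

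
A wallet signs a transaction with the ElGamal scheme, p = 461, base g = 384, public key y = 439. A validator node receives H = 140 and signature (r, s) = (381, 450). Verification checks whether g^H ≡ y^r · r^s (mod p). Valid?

Left side g^H mod p:
384^140 mod 461 = 420
Right side y^r · r^s mod p:
439^381 mod 461 = 262
381^450 mod 461 = 167
262·167 = 43754 ≡ 420 (mod 461)
420 ≡ 420 (mod 461), so the signature is genuine.

yes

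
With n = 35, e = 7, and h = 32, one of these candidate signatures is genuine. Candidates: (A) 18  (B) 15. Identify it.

Candidate A: 18^2 = 324 ≡ 9; 18^4 ≡ 9^2 = 81 ≡ 11; 7 = 4 + 2 + 1, so 18^7 ≡ 11·9·18 ≡ 32 (mod 35)
  → matches h = 32
Candidate B: 15^2 = 225 ≡ 15; 15^4 ≡ 15^2 = 225 ≡ 15; 7 = 4 + 2 + 1, so 15^7 ≡ 15·15·15 ≡ 15 (mod 35)

A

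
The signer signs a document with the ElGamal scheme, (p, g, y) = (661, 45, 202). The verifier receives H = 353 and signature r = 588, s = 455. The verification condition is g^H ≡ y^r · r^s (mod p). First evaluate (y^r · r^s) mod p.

620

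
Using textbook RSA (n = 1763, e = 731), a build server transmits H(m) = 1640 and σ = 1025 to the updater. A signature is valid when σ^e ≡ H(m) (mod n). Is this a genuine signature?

σ^731 mod 1763 = 1640
1640 = H(m), so the signature checks out.

genuine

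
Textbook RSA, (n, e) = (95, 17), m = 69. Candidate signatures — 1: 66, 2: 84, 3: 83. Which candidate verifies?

Candidate 1: Squares mod 95: 66^1≡66, 66^2≡81, 66^4≡6, 66^8≡36, 66^16≡61; 17 = 16 + 1, so 66^17 ≡ 61·66 ≡ 36 (mod 95)
Candidate 2: Squares mod 95: 84^1≡84, 84^2≡26, 84^4≡11, 84^8≡26, 84^16≡11; 17 = 16 + 1, so 84^17 ≡ 11·84 ≡ 69 (mod 95)
  → matches m = 69
Candidate 3: Squares mod 95: 83^1≡83, 83^2≡49, 83^4≡26, 83^8≡11, 83^16≡26; 17 = 16 + 1, so 83^17 ≡ 26·83 ≡ 68 (mod 95)

2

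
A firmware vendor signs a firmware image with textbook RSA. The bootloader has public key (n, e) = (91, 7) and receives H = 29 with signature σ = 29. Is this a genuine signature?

genuine

Squares mod 91: σ^1≡29, σ^2≡22, σ^4≡29
7 = 4 + 2 + 1, so σ^7 ≡ 29·22·29 ≡ 29 (mod 91)
29 = H, so the signature checks out.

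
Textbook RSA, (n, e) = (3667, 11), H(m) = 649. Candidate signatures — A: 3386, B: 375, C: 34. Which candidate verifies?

Candidate A: Squares mod 3667: 3386^1≡3386, 3386^2≡1954, 3386^4≡769, 3386^8≡974; 11 = 8 + 2 + 1, so 3386^11 ≡ 974·1954·3386 ≡ 871 (mod 3667)
Candidate B: Squares mod 3667: 375^1≡375, 375^2≡1279, 375^4≡359, 375^8≡536; 11 = 8 + 2 + 1, so 375^11 ≡ 536·1279·375 ≡ 298 (mod 3667)
Candidate C: Squares mod 3667: 34^1≡34, 34^2≡1156, 34^4≡1548, 34^8≡1753; 11 = 8 + 2 + 1, so 34^11 ≡ 1753·1156·34 ≡ 649 (mod 3667)
  → matches H(m) = 649

C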